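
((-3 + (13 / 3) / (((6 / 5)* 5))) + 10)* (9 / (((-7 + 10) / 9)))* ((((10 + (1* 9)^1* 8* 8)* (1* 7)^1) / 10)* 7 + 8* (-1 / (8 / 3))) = 2990307/5 = 598061.40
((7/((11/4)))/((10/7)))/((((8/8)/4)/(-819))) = -321048/55 = -5837.24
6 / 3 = 2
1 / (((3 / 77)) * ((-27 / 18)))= -17.11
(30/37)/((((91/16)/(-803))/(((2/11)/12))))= -1.73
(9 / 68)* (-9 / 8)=-81/544 = -0.15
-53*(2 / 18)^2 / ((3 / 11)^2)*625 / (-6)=4008125/4374 = 916.35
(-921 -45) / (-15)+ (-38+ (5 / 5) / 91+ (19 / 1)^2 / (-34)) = 244323/15470 = 15.79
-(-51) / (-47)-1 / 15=-1.15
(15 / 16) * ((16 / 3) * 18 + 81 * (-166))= -100125/8 = -12515.62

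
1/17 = 0.06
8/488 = 1/61 = 0.02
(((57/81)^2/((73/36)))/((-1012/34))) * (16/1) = -196384/1495989 = -0.13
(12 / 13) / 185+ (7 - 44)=-88973/2405 = -37.00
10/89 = 0.11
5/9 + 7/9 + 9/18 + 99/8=341/24 = 14.21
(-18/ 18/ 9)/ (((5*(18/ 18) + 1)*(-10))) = 1/540 = 0.00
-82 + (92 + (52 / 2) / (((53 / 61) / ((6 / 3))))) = 3702/53 = 69.85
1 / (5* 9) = 1/45 = 0.02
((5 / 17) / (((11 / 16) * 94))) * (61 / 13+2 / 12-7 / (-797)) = 6052180/273188487 = 0.02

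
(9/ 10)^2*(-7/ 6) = -189/200 = -0.94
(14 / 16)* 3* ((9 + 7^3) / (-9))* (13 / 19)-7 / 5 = -20419/285 = -71.65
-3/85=-0.04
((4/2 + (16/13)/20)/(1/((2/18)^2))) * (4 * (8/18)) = 2144/47385 = 0.05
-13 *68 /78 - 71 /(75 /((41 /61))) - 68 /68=-59336/4575 = -12.97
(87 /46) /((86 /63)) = 5481/3956 = 1.39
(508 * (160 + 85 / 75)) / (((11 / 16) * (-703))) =-19645376/115995 = -169.36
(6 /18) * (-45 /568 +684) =227.97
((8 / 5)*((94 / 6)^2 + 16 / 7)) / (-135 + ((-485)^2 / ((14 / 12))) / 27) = 0.05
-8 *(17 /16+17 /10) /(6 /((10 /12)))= -221/72 = -3.07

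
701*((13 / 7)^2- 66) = -2148565/49 = -43848.27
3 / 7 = 0.43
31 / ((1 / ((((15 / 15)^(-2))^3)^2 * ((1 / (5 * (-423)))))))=-31/2115 = -0.01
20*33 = 660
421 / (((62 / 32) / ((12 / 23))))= 80832/713 = 113.37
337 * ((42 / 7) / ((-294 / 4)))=-1348/49 = -27.51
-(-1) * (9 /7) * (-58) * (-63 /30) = 783/5 = 156.60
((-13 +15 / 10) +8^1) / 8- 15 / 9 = -101/48 = -2.10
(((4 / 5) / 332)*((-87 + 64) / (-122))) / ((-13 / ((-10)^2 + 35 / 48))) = -22241/6318624 = 0.00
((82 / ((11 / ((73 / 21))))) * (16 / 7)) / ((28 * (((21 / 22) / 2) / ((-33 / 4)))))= -36.57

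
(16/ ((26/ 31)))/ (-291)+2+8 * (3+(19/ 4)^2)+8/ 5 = 7869943/37830 = 208.03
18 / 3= 6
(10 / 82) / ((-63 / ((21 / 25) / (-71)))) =1/43665 = 0.00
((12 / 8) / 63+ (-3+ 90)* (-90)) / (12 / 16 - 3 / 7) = -657718/27 = -24359.93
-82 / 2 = -41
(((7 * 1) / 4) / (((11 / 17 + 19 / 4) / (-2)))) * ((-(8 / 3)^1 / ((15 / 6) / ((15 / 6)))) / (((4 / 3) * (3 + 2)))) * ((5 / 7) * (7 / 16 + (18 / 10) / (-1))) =-1853/7340 = -0.25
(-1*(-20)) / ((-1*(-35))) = 4/7 = 0.57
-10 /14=-5/7 = -0.71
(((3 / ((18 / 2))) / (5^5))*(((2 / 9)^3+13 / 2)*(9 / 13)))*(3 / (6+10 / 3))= 9493/61425000 = 0.00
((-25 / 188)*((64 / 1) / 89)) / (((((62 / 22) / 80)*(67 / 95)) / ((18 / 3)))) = -200640000/8688091 = -23.09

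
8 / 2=4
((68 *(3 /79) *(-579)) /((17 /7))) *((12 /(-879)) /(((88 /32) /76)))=59141376/254617 = 232.28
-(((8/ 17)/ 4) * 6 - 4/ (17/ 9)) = 1.41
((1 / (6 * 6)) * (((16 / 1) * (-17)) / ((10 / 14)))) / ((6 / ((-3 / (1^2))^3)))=238/5 = 47.60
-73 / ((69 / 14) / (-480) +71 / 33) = -5396160/158281 = -34.09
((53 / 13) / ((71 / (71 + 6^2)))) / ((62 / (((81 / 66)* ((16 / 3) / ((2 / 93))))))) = 306234/10153 = 30.16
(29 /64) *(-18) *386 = -50373/16 = -3148.31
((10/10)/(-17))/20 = -1/340 = 0.00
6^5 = 7776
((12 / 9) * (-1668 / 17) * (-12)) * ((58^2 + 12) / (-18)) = -15016448/51 = -294440.16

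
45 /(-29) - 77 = -2278/29 = -78.55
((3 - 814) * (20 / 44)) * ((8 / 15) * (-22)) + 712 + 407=5444.33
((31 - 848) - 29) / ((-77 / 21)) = 2538/11 = 230.73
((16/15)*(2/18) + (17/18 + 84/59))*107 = 4238591/15930 = 266.08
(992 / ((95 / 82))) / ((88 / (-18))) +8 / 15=-109480/627 = -174.61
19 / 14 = 1.36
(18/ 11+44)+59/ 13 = 7175/143 = 50.17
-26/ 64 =-13/32 = -0.41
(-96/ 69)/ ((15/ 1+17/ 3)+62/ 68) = -3264/50623 = -0.06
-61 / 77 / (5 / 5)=-61/77 = -0.79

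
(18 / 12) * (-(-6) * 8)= 72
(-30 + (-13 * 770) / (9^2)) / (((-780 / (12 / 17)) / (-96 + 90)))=-4976/5967 = -0.83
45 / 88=0.51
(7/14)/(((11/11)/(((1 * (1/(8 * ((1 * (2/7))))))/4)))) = 0.05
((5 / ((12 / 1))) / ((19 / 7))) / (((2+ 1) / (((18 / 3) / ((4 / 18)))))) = 105/76 = 1.38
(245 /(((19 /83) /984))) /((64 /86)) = 107551815/76 = 1415155.46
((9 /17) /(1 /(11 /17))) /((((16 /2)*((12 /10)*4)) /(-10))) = -825/9248 = -0.09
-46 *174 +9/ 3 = -8001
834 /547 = 1.52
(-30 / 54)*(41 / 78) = -205/702 = -0.29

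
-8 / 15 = -0.53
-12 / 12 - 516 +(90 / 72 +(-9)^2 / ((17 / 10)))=-31831/68 = -468.10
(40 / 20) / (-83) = -2/83 = -0.02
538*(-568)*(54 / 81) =-611168/3 = -203722.67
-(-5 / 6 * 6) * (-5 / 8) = -25/8 = -3.12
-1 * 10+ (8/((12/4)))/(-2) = -34/3 = -11.33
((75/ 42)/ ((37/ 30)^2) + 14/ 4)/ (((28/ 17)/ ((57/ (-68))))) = -5106117/2146592 = -2.38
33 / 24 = 11/8 = 1.38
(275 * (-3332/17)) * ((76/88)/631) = -46550/631 = -73.77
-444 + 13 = -431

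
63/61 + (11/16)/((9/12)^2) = 1238/549 = 2.26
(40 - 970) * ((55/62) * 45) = -37125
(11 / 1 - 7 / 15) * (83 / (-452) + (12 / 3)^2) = 188257/1130 = 166.60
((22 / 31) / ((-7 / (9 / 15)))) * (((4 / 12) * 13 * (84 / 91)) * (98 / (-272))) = 231/2635 = 0.09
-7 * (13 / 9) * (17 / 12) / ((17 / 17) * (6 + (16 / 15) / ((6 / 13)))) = -455/264 = -1.72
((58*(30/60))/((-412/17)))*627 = -309111/412 = -750.27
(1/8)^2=1/64 = 0.02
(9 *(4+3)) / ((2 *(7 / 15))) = 67.50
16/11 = 1.45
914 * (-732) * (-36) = 24085728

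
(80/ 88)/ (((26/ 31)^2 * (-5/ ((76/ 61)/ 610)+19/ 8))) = -365180/691062801 = 0.00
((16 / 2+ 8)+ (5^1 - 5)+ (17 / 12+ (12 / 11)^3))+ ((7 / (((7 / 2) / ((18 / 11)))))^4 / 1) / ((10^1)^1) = 26518021/878460 = 30.19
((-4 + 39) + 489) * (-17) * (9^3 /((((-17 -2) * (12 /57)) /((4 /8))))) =811741.50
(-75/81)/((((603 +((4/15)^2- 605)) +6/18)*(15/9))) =125/359 = 0.35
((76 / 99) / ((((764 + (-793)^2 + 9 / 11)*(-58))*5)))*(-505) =1919/903810636 = 0.00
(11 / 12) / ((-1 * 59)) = -11/708 = -0.02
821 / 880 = 0.93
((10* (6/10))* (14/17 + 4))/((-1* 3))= -164/17 = -9.65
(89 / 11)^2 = 7921/121 = 65.46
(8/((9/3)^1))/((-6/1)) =-4/9 = -0.44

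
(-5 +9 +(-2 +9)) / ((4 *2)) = 11/8 = 1.38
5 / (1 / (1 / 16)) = 5/16 = 0.31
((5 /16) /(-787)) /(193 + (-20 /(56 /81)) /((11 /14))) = -55/21633056 = 0.00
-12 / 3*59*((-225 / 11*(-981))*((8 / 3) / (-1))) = 138909600/11 = 12628145.45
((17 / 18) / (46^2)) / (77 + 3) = 17/3047040 = 0.00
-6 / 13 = -0.46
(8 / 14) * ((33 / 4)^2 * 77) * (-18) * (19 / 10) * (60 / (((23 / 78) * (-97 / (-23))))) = -479327706/97 = -4941522.74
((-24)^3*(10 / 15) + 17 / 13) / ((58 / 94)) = -5630177/377 = -14934.16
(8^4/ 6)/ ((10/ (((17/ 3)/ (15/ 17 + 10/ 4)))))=591872/5175 = 114.37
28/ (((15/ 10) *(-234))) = -28/351 = -0.08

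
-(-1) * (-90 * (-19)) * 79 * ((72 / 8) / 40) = 121581/4 = 30395.25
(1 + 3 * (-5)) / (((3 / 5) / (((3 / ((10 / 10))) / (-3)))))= 70/3 = 23.33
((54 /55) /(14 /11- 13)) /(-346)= 9/37195 = 0.00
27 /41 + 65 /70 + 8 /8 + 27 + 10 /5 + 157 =108249/574 = 188.59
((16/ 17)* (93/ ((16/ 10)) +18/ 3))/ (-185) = -1026/3145 = -0.33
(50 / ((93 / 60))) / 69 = 1000/2139 = 0.47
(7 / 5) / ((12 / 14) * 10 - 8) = 49/20 = 2.45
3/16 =0.19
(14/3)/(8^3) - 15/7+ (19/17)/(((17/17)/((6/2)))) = 1.22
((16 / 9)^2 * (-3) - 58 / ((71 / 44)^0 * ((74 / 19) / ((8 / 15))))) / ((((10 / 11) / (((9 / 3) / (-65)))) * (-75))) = -478676/40584375 = -0.01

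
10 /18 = 5/9 = 0.56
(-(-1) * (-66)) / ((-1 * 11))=6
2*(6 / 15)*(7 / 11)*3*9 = 756/55 = 13.75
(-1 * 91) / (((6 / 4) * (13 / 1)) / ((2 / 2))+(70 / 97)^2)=-1712438/376751 = -4.55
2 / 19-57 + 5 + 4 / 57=-2954/57 = -51.82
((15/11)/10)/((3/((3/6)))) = 1/44 = 0.02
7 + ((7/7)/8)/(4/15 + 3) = 2759/392 = 7.04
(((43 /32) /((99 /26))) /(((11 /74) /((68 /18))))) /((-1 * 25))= -351611/980100 = -0.36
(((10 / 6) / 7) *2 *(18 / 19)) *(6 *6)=2160/133 = 16.24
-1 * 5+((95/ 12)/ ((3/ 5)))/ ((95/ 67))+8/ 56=1121/252 = 4.45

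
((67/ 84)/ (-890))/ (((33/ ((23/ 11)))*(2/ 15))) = -1541/3618384 = 0.00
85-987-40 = -942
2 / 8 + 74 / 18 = 157/36 = 4.36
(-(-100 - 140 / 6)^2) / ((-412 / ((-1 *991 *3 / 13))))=-33916975/4017 = -8443.36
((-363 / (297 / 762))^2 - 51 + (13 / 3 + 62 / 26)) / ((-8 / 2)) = -101478487/468 = -216834.37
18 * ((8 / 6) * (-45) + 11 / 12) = -2127/2 = -1063.50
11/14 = 0.79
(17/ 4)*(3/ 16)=51/64 = 0.80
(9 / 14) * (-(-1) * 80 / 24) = 15/7 = 2.14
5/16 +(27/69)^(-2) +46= 68485/1296 = 52.84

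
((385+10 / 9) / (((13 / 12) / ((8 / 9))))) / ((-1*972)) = -27800/85293 = -0.33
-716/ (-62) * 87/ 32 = 15573/496 = 31.40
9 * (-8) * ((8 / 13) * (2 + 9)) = -6336/13 = -487.38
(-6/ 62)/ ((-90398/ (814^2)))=90354/127379 = 0.71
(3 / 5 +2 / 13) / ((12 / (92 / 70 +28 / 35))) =259/1950 = 0.13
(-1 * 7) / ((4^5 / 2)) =-7/512 = -0.01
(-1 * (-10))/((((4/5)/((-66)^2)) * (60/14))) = 12705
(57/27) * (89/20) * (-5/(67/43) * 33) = -994.83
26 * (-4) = -104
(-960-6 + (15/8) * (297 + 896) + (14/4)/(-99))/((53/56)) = 7045535/5247 = 1342.77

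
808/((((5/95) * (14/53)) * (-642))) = -203414/2247 = -90.53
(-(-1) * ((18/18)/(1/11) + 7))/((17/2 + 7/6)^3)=486/24389 = 0.02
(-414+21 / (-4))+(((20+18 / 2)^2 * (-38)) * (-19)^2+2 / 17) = -784533485/68 = -11537257.13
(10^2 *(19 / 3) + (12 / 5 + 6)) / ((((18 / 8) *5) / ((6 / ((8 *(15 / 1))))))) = 9626/3375 = 2.85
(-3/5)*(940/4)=-141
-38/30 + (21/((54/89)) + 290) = 29101/90 = 323.34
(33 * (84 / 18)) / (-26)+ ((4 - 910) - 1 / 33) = -391228/429 = -911.95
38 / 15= 2.53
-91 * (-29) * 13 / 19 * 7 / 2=240149/38 = 6319.71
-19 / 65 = -0.29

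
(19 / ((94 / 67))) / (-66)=-1273/6204 = -0.21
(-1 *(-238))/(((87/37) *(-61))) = -8806/5307 = -1.66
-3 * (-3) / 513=1/57 = 0.02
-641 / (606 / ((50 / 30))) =-3205/1818 = -1.76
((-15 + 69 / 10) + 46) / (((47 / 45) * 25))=3411/2350 = 1.45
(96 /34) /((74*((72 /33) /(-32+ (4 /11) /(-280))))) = -24641/44030 = -0.56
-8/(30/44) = -176/15 = -11.73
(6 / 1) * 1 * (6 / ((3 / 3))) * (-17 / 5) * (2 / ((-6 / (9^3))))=148716/5 = 29743.20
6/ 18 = 1/3 = 0.33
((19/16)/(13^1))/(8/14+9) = 133/13936 = 0.01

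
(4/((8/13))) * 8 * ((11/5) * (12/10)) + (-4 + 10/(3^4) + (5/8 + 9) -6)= 2219861/16200 = 137.03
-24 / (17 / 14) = -336/17 = -19.76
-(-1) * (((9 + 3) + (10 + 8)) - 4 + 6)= 32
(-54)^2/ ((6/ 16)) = 7776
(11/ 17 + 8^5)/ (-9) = -185689/51 = -3640.96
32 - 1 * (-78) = 110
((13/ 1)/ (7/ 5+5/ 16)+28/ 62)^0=1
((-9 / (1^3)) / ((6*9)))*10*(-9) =15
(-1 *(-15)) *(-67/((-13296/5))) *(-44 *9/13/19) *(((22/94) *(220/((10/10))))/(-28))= 100324125/90039404 = 1.11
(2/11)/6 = 1/33 = 0.03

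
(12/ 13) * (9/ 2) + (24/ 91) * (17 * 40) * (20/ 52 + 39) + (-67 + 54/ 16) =66283885/9464 = 7003.79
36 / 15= 12/5 = 2.40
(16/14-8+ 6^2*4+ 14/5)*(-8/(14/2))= -39184/245 = -159.93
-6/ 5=-1.20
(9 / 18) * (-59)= -59/2 = -29.50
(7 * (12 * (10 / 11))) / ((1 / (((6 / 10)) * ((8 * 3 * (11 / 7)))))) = 1728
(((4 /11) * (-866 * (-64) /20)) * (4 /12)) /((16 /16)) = 55424/165 = 335.90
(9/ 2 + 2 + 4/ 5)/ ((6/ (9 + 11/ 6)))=949/72 = 13.18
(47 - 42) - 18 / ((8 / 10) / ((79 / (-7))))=3625/14 = 258.93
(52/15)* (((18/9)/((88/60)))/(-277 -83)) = -13/990 = -0.01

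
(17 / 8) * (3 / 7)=51/56 = 0.91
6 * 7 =42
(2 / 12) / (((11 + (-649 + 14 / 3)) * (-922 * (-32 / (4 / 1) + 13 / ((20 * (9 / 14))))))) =-9/220376440 = 0.00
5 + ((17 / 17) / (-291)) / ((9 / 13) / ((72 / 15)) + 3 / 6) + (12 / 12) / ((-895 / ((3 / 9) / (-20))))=581042133/116332100 = 4.99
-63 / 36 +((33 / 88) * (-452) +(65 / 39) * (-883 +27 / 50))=-98521/60 = -1642.02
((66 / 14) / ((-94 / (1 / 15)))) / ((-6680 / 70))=11/313960 = 0.00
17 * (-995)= -16915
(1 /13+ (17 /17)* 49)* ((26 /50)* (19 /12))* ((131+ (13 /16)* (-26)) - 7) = 4988203/1200 = 4156.84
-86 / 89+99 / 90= 119/890 = 0.13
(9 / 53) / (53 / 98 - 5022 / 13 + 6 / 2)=-11466/25845185 = 0.00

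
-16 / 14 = -8/7 = -1.14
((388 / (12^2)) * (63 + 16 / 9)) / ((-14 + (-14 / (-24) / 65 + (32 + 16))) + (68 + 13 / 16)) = 14703260/8661681 = 1.70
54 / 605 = 0.09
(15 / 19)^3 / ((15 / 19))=225/361 = 0.62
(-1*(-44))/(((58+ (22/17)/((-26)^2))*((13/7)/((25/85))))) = 40040/333279 = 0.12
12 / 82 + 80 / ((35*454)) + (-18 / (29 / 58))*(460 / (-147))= 51443674/456043 = 112.80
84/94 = 0.89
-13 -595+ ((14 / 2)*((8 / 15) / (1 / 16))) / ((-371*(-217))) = -104888992/172515 = -608.00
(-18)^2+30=354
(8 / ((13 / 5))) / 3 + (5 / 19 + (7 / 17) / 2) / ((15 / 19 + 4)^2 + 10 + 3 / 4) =33529006/32252961 = 1.04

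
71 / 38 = 1.87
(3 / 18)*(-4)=-2/3 = -0.67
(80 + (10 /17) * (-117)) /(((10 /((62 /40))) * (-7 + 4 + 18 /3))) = 589/1020 = 0.58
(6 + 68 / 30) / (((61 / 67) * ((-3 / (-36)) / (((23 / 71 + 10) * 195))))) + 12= 950055156/4331 = 219361.62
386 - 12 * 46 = -166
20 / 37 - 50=-1830/37 = -49.46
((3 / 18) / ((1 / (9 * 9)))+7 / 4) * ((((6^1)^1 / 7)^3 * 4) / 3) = 4392/343 = 12.80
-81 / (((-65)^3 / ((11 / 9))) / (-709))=-70191/274625 = -0.26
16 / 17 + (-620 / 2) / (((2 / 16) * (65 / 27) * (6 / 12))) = -455120/221 = -2059.37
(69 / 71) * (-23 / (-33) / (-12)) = -529/9372 = -0.06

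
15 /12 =5/4 = 1.25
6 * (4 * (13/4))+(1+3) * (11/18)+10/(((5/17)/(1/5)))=3926/45 = 87.24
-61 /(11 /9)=-549/11 = -49.91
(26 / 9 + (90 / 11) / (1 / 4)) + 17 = 5209/99 = 52.62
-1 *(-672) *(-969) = -651168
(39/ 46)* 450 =8775/23 = 381.52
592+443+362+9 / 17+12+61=24999/17 = 1470.53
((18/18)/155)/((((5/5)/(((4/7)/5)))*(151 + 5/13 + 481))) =52/44598925 = 0.00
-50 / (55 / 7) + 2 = -48/11 = -4.36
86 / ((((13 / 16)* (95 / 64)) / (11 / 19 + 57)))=96342016/23465 = 4105.78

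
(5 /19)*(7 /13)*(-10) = -1.42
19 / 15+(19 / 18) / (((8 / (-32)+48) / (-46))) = 2147/8595 = 0.25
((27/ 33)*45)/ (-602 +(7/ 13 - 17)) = -351/5896 = -0.06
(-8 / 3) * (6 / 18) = -8/9 = -0.89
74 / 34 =37/17 = 2.18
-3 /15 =-1/5 = -0.20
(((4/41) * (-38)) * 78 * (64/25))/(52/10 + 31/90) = -13658112/102295 = -133.52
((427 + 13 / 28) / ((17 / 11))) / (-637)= -131659/303212 = -0.43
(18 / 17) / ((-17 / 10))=-180/289 = -0.62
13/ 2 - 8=-3/2 = -1.50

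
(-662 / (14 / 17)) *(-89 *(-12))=-6009636/7 = -858519.43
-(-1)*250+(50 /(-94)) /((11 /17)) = 249.18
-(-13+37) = -24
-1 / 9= -0.11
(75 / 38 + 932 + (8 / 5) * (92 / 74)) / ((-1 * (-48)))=2193273/112480 = 19.50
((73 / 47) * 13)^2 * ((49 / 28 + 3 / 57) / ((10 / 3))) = 370147011/1678840 = 220.48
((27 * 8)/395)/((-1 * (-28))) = 54/2765 = 0.02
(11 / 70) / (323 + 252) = 11/40250 = 0.00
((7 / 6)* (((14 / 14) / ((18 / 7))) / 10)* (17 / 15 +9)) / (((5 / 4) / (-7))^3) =-80.74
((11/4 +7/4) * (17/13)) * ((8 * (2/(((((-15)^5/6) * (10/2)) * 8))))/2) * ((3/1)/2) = -17/1218750 = 0.00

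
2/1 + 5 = 7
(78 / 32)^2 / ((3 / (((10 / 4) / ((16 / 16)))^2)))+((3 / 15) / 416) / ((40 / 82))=4119703/332800 = 12.38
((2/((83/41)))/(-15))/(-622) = 41/387195 = 0.00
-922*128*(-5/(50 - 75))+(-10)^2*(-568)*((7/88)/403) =-523413428/22165 = -23614.41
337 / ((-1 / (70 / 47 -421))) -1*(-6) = 6644911/47 = 141381.09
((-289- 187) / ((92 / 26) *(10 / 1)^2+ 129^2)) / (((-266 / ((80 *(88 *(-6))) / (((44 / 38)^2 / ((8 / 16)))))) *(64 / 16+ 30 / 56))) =-112869120/308643401 = -0.37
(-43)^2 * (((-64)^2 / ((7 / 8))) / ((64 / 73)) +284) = 72784036/7 = 10397719.43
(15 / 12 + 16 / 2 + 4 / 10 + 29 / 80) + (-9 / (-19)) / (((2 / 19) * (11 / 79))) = 37251/880 = 42.33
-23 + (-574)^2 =329453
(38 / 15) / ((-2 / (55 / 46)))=-209/138 = -1.51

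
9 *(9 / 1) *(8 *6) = 3888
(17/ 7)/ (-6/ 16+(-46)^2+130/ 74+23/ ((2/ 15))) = 5032/4744635 = 0.00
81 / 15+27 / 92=5.69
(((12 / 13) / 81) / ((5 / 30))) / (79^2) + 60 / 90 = 486806/730197 = 0.67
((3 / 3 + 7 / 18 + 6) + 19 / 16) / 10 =247/288 = 0.86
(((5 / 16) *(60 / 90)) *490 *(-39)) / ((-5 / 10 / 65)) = 1035125/2 = 517562.50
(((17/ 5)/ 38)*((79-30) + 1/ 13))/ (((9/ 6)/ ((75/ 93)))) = 54230/22971 = 2.36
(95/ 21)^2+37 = 25342/441 = 57.46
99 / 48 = 33/16 = 2.06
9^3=729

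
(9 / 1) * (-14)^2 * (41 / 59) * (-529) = -648464.34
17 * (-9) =-153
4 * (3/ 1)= 12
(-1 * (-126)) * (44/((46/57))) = 158004/23 = 6869.74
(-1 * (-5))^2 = 25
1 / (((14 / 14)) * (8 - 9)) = -1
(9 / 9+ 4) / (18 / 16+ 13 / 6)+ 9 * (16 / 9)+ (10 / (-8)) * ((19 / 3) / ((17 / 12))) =16023/1343 = 11.93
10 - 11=-1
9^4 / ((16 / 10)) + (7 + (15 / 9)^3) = 888247/216 = 4112.25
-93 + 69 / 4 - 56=-527/4 = -131.75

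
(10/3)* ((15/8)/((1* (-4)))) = -25/16 = -1.56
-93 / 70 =-1.33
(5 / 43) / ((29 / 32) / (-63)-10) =-0.01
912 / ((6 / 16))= 2432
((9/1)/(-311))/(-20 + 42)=-9/6842 = 0.00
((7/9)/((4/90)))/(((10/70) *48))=245/96 = 2.55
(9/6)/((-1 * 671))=-3/1342 = 0.00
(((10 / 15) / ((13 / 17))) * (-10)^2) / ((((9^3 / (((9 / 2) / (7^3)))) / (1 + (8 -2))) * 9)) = 1700/1393119 = 0.00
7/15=0.47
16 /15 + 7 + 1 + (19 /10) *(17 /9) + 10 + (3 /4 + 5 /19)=80947/3420 = 23.67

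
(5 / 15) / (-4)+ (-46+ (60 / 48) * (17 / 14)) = -7487/168 = -44.57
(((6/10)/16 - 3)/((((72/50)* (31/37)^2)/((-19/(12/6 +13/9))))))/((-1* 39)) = -10274345/24786112 = -0.41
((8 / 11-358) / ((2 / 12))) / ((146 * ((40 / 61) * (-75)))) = 23973/80300 = 0.30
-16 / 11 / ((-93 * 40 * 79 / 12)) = 8/134695 = 0.00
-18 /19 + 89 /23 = 1277/437 = 2.92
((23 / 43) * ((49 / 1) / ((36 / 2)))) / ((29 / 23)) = 25921/22446 = 1.15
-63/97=-0.65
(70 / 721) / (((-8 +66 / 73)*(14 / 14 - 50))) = 365/1307173 = 0.00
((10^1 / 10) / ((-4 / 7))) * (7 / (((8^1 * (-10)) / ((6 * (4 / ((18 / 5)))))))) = 49/48 = 1.02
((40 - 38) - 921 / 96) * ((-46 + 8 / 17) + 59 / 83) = 15367077/45152 = 340.34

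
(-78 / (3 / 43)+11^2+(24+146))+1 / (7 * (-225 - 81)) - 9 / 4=-3552509/4284 = -829.25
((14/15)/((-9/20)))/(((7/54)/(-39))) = 624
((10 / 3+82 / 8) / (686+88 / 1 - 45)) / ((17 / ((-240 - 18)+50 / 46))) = -963167/3420468 = -0.28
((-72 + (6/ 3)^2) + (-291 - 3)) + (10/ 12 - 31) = -2353/6 = -392.17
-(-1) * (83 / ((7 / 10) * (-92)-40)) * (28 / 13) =-5810/3393 = -1.71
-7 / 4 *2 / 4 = -0.88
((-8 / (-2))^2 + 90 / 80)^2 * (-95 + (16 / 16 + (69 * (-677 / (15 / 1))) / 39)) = -50984.60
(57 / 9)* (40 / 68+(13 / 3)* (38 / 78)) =7847/459 = 17.10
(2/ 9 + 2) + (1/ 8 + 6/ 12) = 205/72 = 2.85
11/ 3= 3.67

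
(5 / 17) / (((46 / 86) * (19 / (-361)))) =-4085/391 = -10.45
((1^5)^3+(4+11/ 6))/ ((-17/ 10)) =-205/51 = -4.02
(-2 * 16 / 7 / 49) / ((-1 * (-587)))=-32/201341 = 0.00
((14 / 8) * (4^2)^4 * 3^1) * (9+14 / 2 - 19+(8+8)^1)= 4472832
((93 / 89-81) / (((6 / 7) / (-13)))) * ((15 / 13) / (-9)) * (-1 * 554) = 22996540/267 = 86129.36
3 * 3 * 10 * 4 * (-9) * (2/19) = -6480/19 = -341.05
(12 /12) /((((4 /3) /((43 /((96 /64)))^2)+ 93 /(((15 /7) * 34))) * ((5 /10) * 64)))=157165/6427888 = 0.02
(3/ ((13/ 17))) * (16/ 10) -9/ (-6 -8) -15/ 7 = 621/130 = 4.78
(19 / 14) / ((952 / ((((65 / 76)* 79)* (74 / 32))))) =189995/852992 = 0.22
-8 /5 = -1.60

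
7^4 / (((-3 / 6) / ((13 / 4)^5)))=-1741161.12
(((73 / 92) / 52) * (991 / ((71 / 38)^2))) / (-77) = -26115823/464235772 = -0.06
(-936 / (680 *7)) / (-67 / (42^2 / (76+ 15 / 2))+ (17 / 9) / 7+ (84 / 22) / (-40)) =0.07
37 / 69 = 0.54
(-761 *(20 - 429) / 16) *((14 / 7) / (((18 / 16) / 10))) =3112490/9 = 345832.22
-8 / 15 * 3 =-8/5 = -1.60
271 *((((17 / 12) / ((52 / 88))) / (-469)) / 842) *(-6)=50677/5133674 = 0.01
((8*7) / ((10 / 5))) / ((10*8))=0.35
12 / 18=2/3 = 0.67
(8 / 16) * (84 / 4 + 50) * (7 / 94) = 497/188 = 2.64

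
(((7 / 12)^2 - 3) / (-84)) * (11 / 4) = 4213/48384 = 0.09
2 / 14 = 1/7 = 0.14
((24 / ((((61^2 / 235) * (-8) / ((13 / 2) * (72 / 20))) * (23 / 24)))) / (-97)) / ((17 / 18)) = 7126704/141126367 = 0.05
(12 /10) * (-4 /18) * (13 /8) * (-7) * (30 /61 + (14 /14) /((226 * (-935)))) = 576870749/386697300 = 1.49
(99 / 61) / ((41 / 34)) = 3366/2501 = 1.35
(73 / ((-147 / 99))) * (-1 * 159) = 383031/49 = 7816.96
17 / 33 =0.52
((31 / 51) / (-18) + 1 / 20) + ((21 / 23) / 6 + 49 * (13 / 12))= 2810893/52785 = 53.25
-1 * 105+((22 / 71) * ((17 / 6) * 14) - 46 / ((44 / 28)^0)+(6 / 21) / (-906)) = -10409712/75047 = -138.71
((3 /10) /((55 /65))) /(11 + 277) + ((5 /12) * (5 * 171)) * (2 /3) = 2508013/10560 = 237.50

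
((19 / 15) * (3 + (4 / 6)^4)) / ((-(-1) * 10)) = 4921/12150 = 0.41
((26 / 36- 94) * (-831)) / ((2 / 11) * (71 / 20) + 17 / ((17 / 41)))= 1861.28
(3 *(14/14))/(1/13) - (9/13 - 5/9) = 4547/117 = 38.86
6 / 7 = 0.86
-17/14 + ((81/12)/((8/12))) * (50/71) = 11761/1988 = 5.92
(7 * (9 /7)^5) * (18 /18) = 59049/2401 = 24.59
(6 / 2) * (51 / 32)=153/32 = 4.78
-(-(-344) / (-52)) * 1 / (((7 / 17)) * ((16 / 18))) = 6579/364 = 18.07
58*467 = 27086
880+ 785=1665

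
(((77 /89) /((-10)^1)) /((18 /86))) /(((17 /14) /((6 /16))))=-23177/181560 = -0.13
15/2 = 7.50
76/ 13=5.85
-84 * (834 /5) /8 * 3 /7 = -3753/5 = -750.60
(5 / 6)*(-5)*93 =-387.50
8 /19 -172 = -3260/19 = -171.58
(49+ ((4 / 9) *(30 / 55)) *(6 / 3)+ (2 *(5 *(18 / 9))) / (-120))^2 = 1177225/484 = 2432.28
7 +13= 20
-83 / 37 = -2.24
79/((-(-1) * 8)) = 79/8 = 9.88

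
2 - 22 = -20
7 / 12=0.58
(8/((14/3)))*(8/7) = 96/49 = 1.96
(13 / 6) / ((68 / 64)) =104/51 = 2.04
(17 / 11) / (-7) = -17/77 = -0.22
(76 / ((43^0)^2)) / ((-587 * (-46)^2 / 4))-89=-27636623/310523 = -89.00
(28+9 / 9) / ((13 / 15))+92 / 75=34.69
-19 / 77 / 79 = -19/6083 = 0.00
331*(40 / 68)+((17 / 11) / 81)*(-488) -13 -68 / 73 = 189592495/1105731 = 171.46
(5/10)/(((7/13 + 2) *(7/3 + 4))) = 13/418 = 0.03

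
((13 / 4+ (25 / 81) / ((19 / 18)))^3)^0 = 1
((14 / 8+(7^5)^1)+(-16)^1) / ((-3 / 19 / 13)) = -16591237/12 = -1382603.08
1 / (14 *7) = 1/98 = 0.01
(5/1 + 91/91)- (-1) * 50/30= 23/3 = 7.67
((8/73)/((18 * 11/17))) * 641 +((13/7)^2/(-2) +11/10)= 9573329/1770615 = 5.41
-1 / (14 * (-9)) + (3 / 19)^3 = 10261/864234 = 0.01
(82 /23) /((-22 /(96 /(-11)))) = 3936/2783 = 1.41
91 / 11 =8.27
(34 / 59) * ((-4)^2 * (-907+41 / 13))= -6392000/767 = -8333.77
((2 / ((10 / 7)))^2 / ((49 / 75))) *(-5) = -15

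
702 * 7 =4914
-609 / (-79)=609/79 = 7.71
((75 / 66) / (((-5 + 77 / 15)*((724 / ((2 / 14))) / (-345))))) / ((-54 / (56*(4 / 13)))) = 14375/77649 = 0.19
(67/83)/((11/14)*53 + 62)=938/120433 = 0.01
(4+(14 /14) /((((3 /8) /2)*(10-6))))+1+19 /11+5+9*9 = 3104/33 = 94.06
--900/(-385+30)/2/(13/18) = -1620/923 = -1.76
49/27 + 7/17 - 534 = -244084/459 = -531.77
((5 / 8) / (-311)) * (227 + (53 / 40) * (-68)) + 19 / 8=10449/4976 = 2.10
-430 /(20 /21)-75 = -1053/2 = -526.50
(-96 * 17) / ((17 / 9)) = -864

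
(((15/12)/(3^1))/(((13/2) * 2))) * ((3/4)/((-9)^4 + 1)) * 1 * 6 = 15/682448 = 0.00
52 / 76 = 0.68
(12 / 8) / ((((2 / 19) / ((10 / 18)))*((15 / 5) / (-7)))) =-665/36 = -18.47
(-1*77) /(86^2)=-77/7396 = -0.01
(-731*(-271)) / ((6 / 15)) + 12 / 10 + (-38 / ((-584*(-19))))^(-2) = 5805177/10 = 580517.70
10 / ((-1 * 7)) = -10/7 = -1.43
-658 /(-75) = 658/75 = 8.77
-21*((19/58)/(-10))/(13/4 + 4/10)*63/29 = 25137/61393 = 0.41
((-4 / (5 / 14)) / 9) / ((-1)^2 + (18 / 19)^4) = -7297976/10588365 = -0.69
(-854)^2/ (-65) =-729316/65 = -11220.25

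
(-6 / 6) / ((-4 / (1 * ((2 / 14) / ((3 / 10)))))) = 5/42 = 0.12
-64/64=-1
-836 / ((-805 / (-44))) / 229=-36784/184345 = -0.20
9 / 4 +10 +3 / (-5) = 233/20 = 11.65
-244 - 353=-597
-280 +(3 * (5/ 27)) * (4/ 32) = -20155/72 = -279.93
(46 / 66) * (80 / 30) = 1.86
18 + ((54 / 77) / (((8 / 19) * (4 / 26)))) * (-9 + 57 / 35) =-666261/10780 = -61.81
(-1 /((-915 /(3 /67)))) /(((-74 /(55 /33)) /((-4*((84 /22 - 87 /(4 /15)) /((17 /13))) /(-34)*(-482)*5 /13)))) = -5698445/961450402 = -0.01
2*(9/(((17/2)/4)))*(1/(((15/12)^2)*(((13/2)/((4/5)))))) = 18432/27625 = 0.67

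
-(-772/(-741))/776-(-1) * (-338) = -48589045/143754 = -338.00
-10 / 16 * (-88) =55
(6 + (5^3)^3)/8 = 1953131/8 = 244141.38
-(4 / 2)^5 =-32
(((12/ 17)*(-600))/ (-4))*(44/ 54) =4400/51 = 86.27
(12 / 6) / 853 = 2/853 = 0.00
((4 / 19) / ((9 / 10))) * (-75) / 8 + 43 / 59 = -4924/3363 = -1.46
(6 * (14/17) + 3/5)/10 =471/850 = 0.55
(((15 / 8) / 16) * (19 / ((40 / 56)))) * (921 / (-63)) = -5833/128 = -45.57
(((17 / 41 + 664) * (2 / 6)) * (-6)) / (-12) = 27241/246 = 110.74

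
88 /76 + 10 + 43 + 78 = 2511/19 = 132.16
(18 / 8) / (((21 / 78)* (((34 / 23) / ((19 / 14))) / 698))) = 17844021/3332 = 5355.35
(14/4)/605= 7/1210 = 0.01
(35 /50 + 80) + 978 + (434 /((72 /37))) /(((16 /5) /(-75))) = -4001773/960 = -4168.51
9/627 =3/209 = 0.01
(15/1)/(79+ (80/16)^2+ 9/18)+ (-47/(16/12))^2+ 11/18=1243.32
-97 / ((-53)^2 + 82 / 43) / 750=-4171/90651750 = 0.00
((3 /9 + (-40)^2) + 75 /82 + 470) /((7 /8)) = 2038108/861 = 2367.14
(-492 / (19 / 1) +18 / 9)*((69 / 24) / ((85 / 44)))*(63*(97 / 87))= -116986947/46835 = -2497.85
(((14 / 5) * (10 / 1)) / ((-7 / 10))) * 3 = -120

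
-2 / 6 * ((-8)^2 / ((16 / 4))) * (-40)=213.33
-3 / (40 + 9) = -3/49 = -0.06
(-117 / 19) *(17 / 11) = -1989/209 = -9.52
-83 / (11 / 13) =-1079/11 = -98.09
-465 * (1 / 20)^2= -93/80 = -1.16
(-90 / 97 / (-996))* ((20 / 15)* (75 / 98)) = 375/394499 = 0.00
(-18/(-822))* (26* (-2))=-156/137 = -1.14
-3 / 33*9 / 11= -9/121 = -0.07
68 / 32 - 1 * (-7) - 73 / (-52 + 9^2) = 1533/232 = 6.61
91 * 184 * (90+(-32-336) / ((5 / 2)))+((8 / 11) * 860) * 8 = -52401424/55 = -952753.16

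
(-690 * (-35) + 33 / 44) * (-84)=-2028663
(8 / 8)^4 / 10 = 1/10 = 0.10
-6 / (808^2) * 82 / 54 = -41/2937888 = 0.00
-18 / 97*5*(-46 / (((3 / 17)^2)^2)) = 38419660/873 = 44008.77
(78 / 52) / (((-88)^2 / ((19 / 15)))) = 19/77440 = 0.00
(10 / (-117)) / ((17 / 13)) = -10/153 = -0.07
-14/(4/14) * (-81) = 3969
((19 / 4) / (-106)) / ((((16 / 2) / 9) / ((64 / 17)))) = -171/901 = -0.19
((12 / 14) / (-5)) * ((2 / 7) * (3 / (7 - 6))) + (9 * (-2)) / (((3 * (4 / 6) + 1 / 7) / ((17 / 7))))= -5034/245 = -20.55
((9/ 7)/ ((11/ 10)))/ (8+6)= 45/539 = 0.08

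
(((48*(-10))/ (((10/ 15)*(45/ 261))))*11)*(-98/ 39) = 1500576/13 = 115428.92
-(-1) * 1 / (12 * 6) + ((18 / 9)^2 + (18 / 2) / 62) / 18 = 545/2232 = 0.24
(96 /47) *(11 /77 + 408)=833.65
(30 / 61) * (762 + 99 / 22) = 22995/61 = 376.97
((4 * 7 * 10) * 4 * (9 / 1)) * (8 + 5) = 131040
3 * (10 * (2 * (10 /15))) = 40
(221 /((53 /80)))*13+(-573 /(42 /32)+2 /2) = 1447283/371 = 3901.03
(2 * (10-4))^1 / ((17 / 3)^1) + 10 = 12.12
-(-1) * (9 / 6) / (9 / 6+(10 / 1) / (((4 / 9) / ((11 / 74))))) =74/239 = 0.31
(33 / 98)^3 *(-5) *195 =-35038575/941192 = -37.23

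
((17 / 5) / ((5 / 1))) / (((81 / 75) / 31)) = 527/27 = 19.52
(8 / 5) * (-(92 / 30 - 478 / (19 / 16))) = 910768/1425 = 639.14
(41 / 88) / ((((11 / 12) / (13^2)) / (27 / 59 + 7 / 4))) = 189.63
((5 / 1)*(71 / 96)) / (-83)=-355/7968 = -0.04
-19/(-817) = 1/43 = 0.02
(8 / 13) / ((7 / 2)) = 0.18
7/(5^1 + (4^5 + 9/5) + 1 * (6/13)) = 65/9576 = 0.01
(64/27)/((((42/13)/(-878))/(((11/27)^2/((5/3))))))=-44195008/688905 = -64.15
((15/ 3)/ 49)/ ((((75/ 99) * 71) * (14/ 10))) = 33/24353 = 0.00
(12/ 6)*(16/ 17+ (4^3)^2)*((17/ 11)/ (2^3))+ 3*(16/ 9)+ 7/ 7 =52445/33 = 1589.24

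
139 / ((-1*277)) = -139/277 = -0.50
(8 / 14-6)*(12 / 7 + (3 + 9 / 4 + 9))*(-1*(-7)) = -8493/14 = -606.64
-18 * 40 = -720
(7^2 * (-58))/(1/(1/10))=-1421/5 = -284.20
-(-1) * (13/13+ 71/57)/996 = 32/14193 = 0.00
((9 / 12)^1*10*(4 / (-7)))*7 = -30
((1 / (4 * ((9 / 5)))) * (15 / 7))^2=625/7056 = 0.09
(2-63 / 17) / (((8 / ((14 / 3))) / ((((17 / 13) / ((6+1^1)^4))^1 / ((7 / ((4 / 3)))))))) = -29/280917 = 0.00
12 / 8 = 3/2 = 1.50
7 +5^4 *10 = 6257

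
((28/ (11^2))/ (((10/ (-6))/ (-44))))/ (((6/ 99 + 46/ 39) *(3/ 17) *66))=442/1045 = 0.42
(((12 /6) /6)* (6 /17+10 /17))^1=16/51 = 0.31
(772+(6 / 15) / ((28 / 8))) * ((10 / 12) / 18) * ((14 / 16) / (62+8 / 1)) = 563/1260 = 0.45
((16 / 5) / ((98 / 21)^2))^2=1296/60025 = 0.02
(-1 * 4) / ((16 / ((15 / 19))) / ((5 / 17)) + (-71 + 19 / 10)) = 600/29 = 20.69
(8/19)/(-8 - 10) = -4/171 = -0.02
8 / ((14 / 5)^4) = 625/4802 = 0.13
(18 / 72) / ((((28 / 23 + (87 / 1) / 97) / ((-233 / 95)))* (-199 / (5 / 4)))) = 519823/285359632 = 0.00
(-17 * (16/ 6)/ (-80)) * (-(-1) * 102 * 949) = 274261/5 = 54852.20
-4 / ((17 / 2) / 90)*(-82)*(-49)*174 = -29610296.47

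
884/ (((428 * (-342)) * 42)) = -221/1536948 = 0.00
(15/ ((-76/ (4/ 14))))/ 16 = -15/4256 = 0.00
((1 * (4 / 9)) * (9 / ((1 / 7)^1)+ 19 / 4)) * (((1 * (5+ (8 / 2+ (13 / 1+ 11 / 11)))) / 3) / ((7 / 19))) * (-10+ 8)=-236854/189 = -1253.20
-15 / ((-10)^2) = -3/20 = -0.15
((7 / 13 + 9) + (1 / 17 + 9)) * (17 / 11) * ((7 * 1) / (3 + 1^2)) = 14385/286 = 50.30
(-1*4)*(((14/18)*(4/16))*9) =-7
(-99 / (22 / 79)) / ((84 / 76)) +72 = -3495/14 = -249.64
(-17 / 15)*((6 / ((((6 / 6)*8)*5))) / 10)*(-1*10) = 17/100 = 0.17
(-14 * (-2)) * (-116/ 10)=-1624/5 = -324.80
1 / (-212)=-1/212 = 0.00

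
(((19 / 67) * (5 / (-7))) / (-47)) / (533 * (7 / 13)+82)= 95/8133867 = 0.00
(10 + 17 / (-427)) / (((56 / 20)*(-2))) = -21265/11956 = -1.78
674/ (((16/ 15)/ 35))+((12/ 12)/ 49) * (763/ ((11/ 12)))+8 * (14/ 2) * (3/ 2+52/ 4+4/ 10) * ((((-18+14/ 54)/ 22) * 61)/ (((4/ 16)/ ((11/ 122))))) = 609541007/83160 = 7329.74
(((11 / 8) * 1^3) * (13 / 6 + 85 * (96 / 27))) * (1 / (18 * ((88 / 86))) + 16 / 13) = 72492649/134784 = 537.84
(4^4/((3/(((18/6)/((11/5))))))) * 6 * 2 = 15360/11 = 1396.36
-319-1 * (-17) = -302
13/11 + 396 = 4369/11 = 397.18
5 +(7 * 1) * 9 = 68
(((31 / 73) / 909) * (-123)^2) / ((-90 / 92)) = -2397106/331785 = -7.22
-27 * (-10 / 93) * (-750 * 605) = -40837500/31 = -1317338.71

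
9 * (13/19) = 117/19 = 6.16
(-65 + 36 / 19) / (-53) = 1199/1007 = 1.19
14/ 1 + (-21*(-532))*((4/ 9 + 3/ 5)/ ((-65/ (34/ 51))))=-105.68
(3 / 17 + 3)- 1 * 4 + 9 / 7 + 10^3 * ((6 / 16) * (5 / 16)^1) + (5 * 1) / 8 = 225195/1904 = 118.27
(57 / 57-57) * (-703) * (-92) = -3621856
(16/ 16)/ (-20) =-1/20 = -0.05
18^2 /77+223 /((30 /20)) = 35314/231 = 152.87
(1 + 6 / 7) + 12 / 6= 27/7 = 3.86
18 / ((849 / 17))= 102/283 = 0.36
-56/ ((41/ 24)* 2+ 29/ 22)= -7392/625 = -11.83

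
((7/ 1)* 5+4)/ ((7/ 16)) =624/7 = 89.14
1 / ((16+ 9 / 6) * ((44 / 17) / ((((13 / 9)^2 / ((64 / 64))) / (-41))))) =-2873/2557170 = 0.00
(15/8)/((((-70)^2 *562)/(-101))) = -303/4406080 = 0.00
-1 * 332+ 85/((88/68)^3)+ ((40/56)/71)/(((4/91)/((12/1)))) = -219268341/756008 = -290.03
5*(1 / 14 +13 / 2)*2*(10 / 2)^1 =2300/7 = 328.57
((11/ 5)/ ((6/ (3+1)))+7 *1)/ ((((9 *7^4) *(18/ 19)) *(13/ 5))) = 2413/15169518 = 0.00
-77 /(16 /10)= -385/8 = -48.12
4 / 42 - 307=-6445/21 = -306.90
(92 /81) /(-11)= -92/891 = -0.10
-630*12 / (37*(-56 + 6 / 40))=151200/41329 = 3.66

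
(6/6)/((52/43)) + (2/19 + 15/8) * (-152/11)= -15179/572 = -26.54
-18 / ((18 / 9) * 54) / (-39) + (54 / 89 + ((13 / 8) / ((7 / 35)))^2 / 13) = 3791425/666432 = 5.69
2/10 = 1/5 = 0.20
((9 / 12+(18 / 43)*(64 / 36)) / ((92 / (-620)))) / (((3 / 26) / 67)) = -34696285/5934 = -5847.03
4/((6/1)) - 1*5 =-13/3 = -4.33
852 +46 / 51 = 43498/51 = 852.90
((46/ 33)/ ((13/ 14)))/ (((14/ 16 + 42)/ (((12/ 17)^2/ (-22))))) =-17664/22275253 = 0.00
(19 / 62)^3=6859/238328 = 0.03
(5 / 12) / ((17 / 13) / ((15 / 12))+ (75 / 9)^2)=975/164948 = 0.01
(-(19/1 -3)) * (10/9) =-17.78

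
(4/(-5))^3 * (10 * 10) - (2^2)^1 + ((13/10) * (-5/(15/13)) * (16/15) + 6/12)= -27319/450 = -60.71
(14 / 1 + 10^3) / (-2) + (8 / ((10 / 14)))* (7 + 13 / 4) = -392.20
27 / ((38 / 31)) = 837/38 = 22.03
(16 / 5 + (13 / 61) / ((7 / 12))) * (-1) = -7612/2135 = -3.57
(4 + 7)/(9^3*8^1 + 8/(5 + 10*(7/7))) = 165/87488 = 0.00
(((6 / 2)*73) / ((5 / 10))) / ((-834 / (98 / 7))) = -1022/139 = -7.35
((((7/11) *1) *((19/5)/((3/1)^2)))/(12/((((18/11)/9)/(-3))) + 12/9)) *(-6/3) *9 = 399/16225 = 0.02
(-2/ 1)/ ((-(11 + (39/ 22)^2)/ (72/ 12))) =5808/6845 = 0.85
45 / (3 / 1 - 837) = -0.05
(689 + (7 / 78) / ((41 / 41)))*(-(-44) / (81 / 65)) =5912390/243 = 24330.82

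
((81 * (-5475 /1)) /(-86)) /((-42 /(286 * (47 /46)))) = -35877.94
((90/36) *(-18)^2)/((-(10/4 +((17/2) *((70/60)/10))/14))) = -315.07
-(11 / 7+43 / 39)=-730/273 = -2.67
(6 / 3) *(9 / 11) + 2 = 40/11 = 3.64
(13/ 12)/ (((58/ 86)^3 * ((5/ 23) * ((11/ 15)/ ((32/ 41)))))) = 190180744/10999439 = 17.29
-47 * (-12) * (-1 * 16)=-9024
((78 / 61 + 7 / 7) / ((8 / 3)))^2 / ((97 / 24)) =521667/2887496 = 0.18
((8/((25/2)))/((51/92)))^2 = 2166784/1625625 = 1.33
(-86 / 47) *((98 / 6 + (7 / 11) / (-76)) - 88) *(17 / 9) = 131405291/530442 = 247.73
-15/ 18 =-5/6 = -0.83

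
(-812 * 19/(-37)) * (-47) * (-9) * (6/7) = 5593752/37 = 151182.49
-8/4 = -2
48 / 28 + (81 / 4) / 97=5223/2716 = 1.92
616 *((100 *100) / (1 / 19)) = 117040000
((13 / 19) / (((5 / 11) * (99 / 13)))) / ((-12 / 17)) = -0.28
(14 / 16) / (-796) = -7/6368 = 0.00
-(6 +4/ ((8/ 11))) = -23/2 = -11.50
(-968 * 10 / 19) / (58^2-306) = -0.17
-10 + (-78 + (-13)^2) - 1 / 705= 57104/705 = 81.00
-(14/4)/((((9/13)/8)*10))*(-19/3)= 25.61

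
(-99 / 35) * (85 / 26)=-1683/182 = -9.25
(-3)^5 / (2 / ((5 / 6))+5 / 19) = -23085/253 = -91.25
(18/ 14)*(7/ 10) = 9/10 = 0.90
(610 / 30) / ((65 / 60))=244/13 = 18.77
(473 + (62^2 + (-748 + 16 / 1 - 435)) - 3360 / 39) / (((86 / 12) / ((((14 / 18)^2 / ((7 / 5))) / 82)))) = 1394050/618813 = 2.25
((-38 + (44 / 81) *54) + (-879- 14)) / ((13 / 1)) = -2705/39 = -69.36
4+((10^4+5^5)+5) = 13134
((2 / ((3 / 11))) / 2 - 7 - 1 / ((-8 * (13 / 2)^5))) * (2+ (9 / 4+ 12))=-9282295/171366 = -54.17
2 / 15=0.13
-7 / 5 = -1.40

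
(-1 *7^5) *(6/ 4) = -50421/2 = -25210.50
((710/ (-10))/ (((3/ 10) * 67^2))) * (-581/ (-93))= -412510/1252431 = -0.33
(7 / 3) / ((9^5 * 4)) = 7/708588 = 0.00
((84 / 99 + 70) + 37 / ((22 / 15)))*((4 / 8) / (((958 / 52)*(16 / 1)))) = 82433/505824 = 0.16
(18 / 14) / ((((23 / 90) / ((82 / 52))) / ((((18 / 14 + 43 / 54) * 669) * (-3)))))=-971398035/29302 = -33151.25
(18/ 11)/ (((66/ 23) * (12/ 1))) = 23/484 = 0.05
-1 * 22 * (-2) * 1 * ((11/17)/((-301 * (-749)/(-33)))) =-15972/3832633 = 0.00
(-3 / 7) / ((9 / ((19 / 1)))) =-19/21 = -0.90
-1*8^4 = -4096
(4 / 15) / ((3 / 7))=28/45 = 0.62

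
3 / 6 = 1/2 = 0.50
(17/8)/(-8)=-0.27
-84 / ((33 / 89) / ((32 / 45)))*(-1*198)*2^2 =637952/5 = 127590.40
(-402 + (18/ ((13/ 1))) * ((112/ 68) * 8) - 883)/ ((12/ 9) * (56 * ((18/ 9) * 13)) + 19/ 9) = -0.65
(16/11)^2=256/121 = 2.12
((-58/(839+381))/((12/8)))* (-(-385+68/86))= -159703/13115 = -12.18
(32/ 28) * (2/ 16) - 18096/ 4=-4523.86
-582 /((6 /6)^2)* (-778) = 452796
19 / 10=1.90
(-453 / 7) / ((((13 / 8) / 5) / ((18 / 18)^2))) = -18120/91 = -199.12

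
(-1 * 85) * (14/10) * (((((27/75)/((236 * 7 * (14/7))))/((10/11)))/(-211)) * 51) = 85833/24898000 = 0.00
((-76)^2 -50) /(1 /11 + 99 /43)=1354199/566 = 2392.58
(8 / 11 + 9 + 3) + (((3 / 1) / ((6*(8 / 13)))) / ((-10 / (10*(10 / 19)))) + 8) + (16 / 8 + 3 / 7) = 266011/11704 = 22.73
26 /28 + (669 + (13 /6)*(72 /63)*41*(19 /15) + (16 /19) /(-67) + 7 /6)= 320667479/400995 = 799.68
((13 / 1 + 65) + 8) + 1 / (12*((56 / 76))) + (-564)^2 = 53454595/168 = 318182.11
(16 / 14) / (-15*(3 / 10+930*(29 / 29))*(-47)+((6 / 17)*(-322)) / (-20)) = 1360/780481947 = 0.00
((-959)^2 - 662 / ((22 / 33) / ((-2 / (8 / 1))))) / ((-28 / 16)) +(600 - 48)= -3675853/7 = -525121.86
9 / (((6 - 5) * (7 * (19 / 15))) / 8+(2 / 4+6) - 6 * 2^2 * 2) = -1080/4847 = -0.22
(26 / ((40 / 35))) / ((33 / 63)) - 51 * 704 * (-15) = 23698551/44 = 538603.43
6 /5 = 1.20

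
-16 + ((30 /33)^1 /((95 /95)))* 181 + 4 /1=152.55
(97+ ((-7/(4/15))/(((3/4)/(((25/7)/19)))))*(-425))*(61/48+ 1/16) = 219872/57 = 3857.40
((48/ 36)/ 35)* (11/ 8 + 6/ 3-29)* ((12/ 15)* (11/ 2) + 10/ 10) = -369/70 = -5.27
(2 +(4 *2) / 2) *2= 12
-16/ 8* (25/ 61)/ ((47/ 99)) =-4950/2867 = -1.73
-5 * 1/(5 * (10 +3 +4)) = -1/17 = -0.06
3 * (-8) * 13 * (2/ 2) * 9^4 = -2047032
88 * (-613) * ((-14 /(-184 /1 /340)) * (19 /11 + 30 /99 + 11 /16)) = -523394725/138 = -3792715.40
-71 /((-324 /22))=781/162 = 4.82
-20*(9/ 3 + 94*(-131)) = 246220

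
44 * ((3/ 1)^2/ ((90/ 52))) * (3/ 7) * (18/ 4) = 441.26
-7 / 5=-1.40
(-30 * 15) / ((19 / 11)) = -260.53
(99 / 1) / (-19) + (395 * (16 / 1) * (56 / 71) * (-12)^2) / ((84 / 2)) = 23048331/1349 = 17085.49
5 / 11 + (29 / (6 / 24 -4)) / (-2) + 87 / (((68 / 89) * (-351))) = 1748921/437580 = 4.00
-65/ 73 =-0.89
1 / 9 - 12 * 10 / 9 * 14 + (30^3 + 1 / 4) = 965293/36 = 26813.69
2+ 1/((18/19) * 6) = 235/108 = 2.18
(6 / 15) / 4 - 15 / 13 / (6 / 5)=-56/65 = -0.86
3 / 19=0.16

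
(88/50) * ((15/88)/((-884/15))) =-9/1768 = -0.01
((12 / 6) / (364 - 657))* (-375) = 750/293 = 2.56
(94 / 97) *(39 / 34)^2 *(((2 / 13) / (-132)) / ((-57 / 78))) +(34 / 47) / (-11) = -35098673/550736318 = -0.06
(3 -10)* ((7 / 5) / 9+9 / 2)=-2933/90 = -32.59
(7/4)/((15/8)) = 14/15 = 0.93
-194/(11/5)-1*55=-1575/11 = -143.18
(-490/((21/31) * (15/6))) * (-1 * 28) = 8101.33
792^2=627264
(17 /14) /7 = 17/98 = 0.17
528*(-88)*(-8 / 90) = 61952/15 = 4130.13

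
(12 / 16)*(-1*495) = -1485/4 = -371.25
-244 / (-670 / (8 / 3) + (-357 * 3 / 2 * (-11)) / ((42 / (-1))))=488/783 = 0.62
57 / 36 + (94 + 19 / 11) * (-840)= -10614031/132 = -80409.33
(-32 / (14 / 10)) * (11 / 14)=-880/49 = -17.96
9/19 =0.47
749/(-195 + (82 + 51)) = -749/62 = -12.08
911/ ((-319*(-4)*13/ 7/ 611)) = 299719/1276 = 234.89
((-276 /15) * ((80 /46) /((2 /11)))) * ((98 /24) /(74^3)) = -539/303918 = 0.00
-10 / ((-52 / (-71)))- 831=-21961/26 = -844.65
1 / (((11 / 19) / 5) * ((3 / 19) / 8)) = 437.58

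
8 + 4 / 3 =28/3 = 9.33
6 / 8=3/4 = 0.75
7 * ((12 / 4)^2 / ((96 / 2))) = 21/16 = 1.31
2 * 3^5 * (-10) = -4860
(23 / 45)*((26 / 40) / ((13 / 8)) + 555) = 63871/225 = 283.87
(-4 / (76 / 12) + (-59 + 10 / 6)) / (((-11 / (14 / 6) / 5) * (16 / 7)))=101185/3762 = 26.90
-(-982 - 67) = 1049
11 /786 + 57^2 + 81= 2617391/786 = 3330.01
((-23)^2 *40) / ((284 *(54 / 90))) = 26450/213 = 124.18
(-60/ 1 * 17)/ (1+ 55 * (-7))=85/32 = 2.66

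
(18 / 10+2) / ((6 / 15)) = 9.50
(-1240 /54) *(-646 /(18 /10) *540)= 40052000/9 = 4450222.22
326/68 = 163/34 = 4.79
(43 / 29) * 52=2236/29 = 77.10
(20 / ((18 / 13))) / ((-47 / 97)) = -12610/423 = -29.81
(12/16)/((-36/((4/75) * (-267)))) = 89/300 = 0.30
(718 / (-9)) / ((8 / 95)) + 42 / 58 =-988289/1044 = -946.64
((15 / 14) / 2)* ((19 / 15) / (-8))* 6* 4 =-57/28 = -2.04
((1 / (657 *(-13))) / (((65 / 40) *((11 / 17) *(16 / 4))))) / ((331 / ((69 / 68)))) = -23/269514102 = 0.00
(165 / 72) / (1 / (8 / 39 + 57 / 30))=9031/1872 = 4.82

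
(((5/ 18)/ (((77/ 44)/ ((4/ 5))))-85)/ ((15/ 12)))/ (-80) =5347/6300 = 0.85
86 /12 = 43/6 = 7.17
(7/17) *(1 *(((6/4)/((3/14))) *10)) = 490/17 = 28.82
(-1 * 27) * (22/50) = -11.88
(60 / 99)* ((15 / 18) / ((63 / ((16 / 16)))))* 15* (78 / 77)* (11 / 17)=6500/82467 = 0.08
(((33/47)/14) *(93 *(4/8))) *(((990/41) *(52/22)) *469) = 120289455/1927 = 62423.17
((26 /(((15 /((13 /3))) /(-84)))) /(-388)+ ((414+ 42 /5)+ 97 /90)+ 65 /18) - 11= 1823326/4365 = 417.72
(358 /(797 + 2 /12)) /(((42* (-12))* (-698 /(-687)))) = -40991/46739476 = 0.00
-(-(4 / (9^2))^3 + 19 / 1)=-10097315/531441 = -19.00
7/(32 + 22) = 7/54 = 0.13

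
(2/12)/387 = 1/2322 = 0.00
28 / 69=0.41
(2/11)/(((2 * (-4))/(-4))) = 1/11 = 0.09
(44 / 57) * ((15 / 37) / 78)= 110/27417 = 0.00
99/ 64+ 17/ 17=163/64 = 2.55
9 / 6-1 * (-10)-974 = -1925/2 = -962.50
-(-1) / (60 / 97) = 97/60 = 1.62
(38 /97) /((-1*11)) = -38/1067 = -0.04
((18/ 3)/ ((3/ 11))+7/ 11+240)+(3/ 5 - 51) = 11673/55 = 212.24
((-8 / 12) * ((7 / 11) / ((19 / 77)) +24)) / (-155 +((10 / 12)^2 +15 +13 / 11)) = 133320/1039243 = 0.13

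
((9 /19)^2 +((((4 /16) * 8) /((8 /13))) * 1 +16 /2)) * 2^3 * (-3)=-99414/361 = -275.39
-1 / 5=-0.20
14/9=1.56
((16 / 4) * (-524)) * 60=-125760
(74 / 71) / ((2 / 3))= 111/71 = 1.56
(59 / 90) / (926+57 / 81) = 177/250210 = 0.00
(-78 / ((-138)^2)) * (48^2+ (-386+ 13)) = -25103/3174 = -7.91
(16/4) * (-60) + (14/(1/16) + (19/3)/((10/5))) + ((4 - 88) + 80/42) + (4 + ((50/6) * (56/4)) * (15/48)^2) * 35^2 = 50431657/2688 = 18761.78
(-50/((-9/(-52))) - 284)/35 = -5156/315 = -16.37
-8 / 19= -0.42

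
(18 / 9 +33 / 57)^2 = 2401/361 = 6.65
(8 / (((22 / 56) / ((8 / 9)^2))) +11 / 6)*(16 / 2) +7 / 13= 1667065/11583 = 143.92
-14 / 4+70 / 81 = -427/162 = -2.64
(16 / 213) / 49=16/10437 = 0.00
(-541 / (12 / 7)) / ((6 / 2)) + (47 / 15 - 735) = -150671/180 = -837.06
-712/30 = -23.73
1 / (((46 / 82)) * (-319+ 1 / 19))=-779/139380 = -0.01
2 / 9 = 0.22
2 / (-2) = -1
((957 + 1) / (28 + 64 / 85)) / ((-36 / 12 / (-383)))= 15593845/3666 = 4253.64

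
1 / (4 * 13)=1/52 = 0.02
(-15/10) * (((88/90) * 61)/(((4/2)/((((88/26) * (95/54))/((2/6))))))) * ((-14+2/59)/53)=231113872/1097577 = 210.57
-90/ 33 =-30/11 = -2.73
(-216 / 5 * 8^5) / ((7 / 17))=-120324096/35 = -3437831.31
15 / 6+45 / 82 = 125/41 = 3.05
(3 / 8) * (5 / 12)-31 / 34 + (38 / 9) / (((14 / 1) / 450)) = 513923/3808 = 134.96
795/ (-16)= -795/16 = -49.69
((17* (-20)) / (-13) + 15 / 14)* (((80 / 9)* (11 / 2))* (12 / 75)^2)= 34.07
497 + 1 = 498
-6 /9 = -2/3 = -0.67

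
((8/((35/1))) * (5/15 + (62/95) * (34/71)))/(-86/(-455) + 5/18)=8155056/25786135 = 0.32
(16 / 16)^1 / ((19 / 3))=3/19 = 0.16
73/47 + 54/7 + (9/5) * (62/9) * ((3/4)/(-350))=9.24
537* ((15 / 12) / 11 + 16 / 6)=65693/44 = 1493.02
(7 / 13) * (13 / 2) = 7/2 = 3.50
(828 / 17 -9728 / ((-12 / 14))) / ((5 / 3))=116260/17 = 6838.82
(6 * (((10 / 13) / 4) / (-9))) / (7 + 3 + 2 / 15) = -25/1976 = -0.01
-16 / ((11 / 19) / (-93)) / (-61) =-28272/671 = -42.13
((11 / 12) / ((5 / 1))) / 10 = 0.02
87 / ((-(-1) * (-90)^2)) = 29/2700 = 0.01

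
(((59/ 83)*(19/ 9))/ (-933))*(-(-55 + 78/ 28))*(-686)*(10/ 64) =200765495/22302432 = 9.00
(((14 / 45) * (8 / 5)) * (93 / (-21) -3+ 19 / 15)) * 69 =-238096/1125 = -211.64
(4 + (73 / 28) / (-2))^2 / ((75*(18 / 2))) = 22801/2116800 = 0.01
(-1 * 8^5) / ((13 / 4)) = -10082.46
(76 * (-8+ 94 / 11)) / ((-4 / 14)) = -1596/11 = -145.09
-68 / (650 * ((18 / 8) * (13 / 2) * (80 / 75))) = -17/2535 = -0.01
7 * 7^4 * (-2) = -33614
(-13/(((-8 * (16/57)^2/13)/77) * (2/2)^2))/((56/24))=18119673/2048 = 8847.50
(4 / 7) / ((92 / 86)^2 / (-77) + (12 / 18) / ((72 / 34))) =4393224/2306077 = 1.91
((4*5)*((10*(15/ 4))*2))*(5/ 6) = 1250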